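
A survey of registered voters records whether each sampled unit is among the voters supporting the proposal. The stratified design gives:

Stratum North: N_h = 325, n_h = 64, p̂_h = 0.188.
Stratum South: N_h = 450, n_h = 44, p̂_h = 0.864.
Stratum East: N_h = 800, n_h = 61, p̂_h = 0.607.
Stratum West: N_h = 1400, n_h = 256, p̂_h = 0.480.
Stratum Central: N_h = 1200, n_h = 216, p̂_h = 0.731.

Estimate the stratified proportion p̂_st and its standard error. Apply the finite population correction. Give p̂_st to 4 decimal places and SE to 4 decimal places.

N = 4175; stratum weights W_h = N_h/N.
p̂_st = Σ W_h p̂_h = (325·0.188 + 450·0.864 + 800·0.607 + 1400·0.480 + 1200·0.731)/4175 = 0.59514
V̂(p̂_st) = Σ W_h² (1 − n_h/N_h) p̂_h(1−p̂_h)/(n_h−1):
  stratum North: (325/4175)²·(1 − 64/325)·0.188·0.812/63 = 1.17919e-05
  stratum South: (450/4175)²·(1 − 44/450)·0.864·0.136/43 = 2.86424e-05
  stratum East: (800/4175)²·(1 − 61/800)·0.607·0.393/60 = 0.00013485
  stratum West: (1400/4175)²·(1 − 256/1400)·0.480·0.520/255 = 8.99385e-05
  stratum Central: (1200/4175)²·(1 − 216/1200)·0.731·0.269/215 = 6.19576e-05
V̂(p̂_st) = 0.000327181; SE = √V̂ = 0.0180881

p̂_st ≈ 0.5951, SE ≈ 0.0181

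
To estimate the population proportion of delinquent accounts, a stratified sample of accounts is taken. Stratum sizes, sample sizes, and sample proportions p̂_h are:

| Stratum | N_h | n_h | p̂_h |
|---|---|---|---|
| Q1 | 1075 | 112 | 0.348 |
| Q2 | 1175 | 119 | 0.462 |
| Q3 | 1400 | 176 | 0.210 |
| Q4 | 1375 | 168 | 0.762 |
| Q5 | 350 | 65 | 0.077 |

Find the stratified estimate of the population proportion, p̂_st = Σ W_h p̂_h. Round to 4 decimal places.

p̂_st ≈ 0.4252

N = 5375; stratum weights W_h = N_h/N.
p̂_st = Σ W_h p̂_h = (1075·0.348 + 1175·0.462 + 1400·0.210 + 1375·0.762 + 350·0.077)/5375 = 0.42524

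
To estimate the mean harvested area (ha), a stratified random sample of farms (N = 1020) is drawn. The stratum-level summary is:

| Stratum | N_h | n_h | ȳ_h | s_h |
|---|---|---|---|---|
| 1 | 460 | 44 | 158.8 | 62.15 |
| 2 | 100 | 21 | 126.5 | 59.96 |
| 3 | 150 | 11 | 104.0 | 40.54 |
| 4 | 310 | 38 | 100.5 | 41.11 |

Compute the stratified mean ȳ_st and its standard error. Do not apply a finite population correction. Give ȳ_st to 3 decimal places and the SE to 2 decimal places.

ȳ_st = Σ W_h ȳ_h = (460·158.8 + 100·126.5 + 150·104.0 + 310·100.5)/1020 = 129.85588
V̂(ȳ_st) = Σ W_h² s_h²/n_h, with W_h = N_h/N and N = 1020:
  stratum 1: (460/1020)²·62.15²/44 = 17.8544
  stratum 2: (100/1020)²·59.96²/21 = 1.64552
  stratum 3: (150/1020)²·40.54²/11 = 3.23115
  stratum 4: (310/1020)²·41.11²/38 = 4.10804
V̂(ȳ_st) = 26.8391
SE(ȳ_st) = √26.8391 = 5.18065

ȳ_st ≈ 129.856, SE ≈ 5.18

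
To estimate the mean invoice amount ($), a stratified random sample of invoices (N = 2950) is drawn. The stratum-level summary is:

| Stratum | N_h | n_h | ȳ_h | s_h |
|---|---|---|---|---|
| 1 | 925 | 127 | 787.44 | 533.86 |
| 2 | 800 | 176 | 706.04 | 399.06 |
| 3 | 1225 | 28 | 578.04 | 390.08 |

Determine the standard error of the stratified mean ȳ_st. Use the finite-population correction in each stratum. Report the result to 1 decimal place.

SE(ȳ_st) ≈ 34.0

V̂(ȳ_st) = Σ W_h² (1 − n_h/N_h) s_h²/n_h, with W_h = N_h/N and N = 2950:
  stratum 1: (925/2950)²·(1 − 127/925)·533.86²/127 = 190.349
  stratum 2: (800/2950)²·(1 − 176/800)·399.06²/176 = 51.9032
  stratum 3: (1225/2950)²·(1 − 28/1225)·390.08²/28 = 915.663
V̂(ȳ_st) = 1157.92
SE(ȳ_st) = √1157.92 = 34.0282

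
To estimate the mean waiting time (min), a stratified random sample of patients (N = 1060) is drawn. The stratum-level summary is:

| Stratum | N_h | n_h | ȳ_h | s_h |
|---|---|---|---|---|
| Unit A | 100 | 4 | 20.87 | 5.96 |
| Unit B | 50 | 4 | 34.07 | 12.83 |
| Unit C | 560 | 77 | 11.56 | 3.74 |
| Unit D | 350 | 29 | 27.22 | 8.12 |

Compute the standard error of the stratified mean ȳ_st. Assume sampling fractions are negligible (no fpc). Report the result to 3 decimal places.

V̂(ȳ_st) = Σ W_h² s_h²/n_h, with W_h = N_h/N and N = 1060:
  stratum Unit A: (100/1060)²·5.96²/4 = 0.0790352
  stratum Unit B: (50/1060)²·12.83²/4 = 0.0915633
  stratum Unit C: (560/1060)²·3.74²/77 = 0.050701
  stratum Unit D: (350/1060)²·8.12²/29 = 0.247878
V̂(ȳ_st) = 0.469178
SE(ȳ_st) = √0.469178 = 0.684966

SE(ȳ_st) ≈ 0.685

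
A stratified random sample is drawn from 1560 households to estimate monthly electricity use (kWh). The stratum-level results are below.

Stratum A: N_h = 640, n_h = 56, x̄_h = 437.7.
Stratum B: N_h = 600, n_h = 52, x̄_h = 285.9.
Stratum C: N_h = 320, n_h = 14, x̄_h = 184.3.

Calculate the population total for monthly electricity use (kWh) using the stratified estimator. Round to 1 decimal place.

τ̂_st = Σ N_h x̄_h = 640·437.7 + 600·285.9 + 320·184.3 = 510644.0

τ̂_st ≈ 510644.0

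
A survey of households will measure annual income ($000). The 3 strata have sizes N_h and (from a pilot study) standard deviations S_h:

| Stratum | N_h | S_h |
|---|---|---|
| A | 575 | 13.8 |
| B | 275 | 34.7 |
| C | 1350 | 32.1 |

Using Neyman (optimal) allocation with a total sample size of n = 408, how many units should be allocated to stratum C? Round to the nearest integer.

291

Neyman allocation: n_h = n · N_h S_h / Σ N_i S_i, with n = 408.
  stratum A: N_h·S_h = 575·13.8 = 7935.00
  stratum B: N_h·S_h = 275·34.7 = 9542.50
  stratum C: N_h·S_h = 1350·32.1 = 43335.00
Σ N_h S_h = 60812.50
n for stratum C = 408·43335.00/60812.50 = 290.741 → 291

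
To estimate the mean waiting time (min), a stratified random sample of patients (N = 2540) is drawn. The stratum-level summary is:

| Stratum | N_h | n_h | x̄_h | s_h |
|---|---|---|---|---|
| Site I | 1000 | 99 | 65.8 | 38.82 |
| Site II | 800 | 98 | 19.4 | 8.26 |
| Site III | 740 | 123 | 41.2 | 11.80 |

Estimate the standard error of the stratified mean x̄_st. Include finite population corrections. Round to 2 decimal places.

V̂(x̄_st) = Σ W_h² (1 − n_h/N_h) s_h²/n_h, with W_h = N_h/N and N = 2540:
  stratum Site I: (1000/2540)²·(1 − 99/1000)·38.82²/99 = 2.12585
  stratum Site II: (800/2540)²·(1 − 98/800)·8.26²/98 = 0.0606029
  stratum Site III: (740/2540)²·(1 − 123/740)·11.80²/123 = 0.080114
V̂(x̄_st) = 2.26657
SE(x̄_st) = √2.26657 = 1.50551

SE(x̄_st) ≈ 1.51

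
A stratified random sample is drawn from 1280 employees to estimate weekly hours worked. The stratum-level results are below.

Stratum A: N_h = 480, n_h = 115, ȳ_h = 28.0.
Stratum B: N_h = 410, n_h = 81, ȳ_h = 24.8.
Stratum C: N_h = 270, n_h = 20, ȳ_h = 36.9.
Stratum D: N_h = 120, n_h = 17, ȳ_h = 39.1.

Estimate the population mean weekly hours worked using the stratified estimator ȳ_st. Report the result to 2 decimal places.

ȳ_st ≈ 29.89

N = Σ N_h = 1280. Stratum weights W_h = N_h/N.
ȳ_st = (480·28.0 + 410·24.8 + 270·36.9 + 120·39.1) / 1280 = 29.8930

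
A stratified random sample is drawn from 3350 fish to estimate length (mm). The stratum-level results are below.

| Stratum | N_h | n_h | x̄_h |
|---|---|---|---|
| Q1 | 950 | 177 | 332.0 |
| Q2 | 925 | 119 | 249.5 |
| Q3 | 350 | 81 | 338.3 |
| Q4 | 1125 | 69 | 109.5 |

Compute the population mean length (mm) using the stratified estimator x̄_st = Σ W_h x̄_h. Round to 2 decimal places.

x̄_st ≈ 235.16

N = Σ N_h = 3350. Stratum weights W_h = N_h/N.
x̄_st = (950·332.0 + 925·249.5 + 350·338.3 + 1125·109.5) / 3350 = 235.1582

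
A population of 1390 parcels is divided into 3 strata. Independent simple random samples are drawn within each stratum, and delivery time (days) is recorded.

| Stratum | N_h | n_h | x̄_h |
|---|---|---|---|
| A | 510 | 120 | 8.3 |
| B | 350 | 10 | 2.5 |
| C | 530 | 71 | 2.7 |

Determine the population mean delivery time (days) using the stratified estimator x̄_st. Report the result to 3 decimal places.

x̄_st ≈ 4.704

N = Σ N_h = 1390. Stratum weights W_h = N_h/N.
x̄_st = (510·8.3 + 350·2.5 + 530·2.7) / 1390 = 4.70432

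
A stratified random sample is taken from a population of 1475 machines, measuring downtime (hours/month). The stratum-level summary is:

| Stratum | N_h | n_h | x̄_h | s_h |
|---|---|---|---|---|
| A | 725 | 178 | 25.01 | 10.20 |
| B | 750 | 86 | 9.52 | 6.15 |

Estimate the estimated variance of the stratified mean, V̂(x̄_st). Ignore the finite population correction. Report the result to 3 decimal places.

V̂(x̄_st) = Σ W_h² s_h²/n_h, with W_h = N_h/N and N = 1475:
  stratum A: (725/1475)²·10.20²/178 = 0.141212
  stratum B: (750/1475)²·6.15²/86 = 0.113708
V̂(x̄_st) = 0.25492

V̂(x̄_st) ≈ 0.255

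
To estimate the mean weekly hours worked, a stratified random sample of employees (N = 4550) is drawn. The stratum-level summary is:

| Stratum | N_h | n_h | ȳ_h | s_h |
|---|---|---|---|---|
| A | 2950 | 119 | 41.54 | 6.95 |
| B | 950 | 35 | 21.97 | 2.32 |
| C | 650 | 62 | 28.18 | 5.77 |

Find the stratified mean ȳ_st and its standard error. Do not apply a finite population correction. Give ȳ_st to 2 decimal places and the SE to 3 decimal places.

ȳ_st = Σ W_h ȳ_h = (2950·41.54 + 950·21.97 + 650·28.18)/4550 = 35.54538
V̂(ȳ_st) = Σ W_h² s_h²/n_h, with W_h = N_h/N and N = 4550:
  stratum A: (2950/4550)²·6.95²/119 = 0.170625
  stratum B: (950/4550)²·2.32²/35 = 0.00670397
  stratum C: (650/4550)²·5.77²/62 = 0.0109588
V̂(ȳ_st) = 0.188288
SE(ȳ_st) = √0.188288 = 0.433922

ȳ_st ≈ 35.55, SE ≈ 0.434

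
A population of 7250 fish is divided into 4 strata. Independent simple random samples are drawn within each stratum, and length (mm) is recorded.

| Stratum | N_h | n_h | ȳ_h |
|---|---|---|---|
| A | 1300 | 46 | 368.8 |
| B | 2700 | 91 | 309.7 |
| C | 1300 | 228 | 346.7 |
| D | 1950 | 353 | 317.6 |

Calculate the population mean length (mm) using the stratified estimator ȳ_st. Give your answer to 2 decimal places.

N = Σ N_h = 7250. Stratum weights W_h = N_h/N.
ȳ_st = (1300·368.8 + 2700·309.7 + 1300·346.7 + 1950·317.6) / 7250 = 329.0566

ȳ_st ≈ 329.06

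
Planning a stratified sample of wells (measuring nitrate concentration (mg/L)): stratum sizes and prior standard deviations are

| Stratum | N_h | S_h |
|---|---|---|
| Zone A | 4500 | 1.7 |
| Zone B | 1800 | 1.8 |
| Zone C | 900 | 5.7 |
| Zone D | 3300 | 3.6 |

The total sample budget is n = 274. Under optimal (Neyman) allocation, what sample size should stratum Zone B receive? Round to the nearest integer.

32

Neyman allocation: n_h = n · N_h S_h / Σ N_i S_i, with n = 274.
  stratum Zone A: N_h·S_h = 4500·1.7 = 7650.00
  stratum Zone B: N_h·S_h = 1800·1.8 = 3240.00
  stratum Zone C: N_h·S_h = 900·5.7 = 5130.00
  stratum Zone D: N_h·S_h = 3300·3.6 = 11880.00
Σ N_h S_h = 27900.00
n for stratum Zone B = 274·3240.00/27900.00 = 31.819 → 32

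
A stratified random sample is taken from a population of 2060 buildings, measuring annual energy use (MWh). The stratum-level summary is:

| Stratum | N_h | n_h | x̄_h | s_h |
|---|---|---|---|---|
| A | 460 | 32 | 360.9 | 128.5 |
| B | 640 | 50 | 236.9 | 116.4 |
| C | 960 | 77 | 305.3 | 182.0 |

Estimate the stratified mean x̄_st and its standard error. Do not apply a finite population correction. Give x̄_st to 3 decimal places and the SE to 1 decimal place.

x̄_st ≈ 296.465, SE ≈ 12.1

x̄_st = Σ W_h x̄_h = (460·360.9 + 640·236.9 + 960·305.3)/2060 = 296.46505
V̂(x̄_st) = Σ W_h² s_h²/n_h, with W_h = N_h/N and N = 2060:
  stratum A: (460/2060)²·128.5²/32 = 25.7299
  stratum B: (640/2060)²·116.4²/50 = 26.1554
  stratum C: (960/2060)²·182.0²/77 = 93.4243
V̂(x̄_st) = 145.31
SE(x̄_st) = √145.31 = 12.0544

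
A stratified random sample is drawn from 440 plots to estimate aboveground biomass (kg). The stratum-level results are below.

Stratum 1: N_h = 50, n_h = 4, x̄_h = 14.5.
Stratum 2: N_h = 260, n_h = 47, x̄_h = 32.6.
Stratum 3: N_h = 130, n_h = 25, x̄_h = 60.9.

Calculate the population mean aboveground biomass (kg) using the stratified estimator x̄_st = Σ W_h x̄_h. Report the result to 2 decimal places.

N = Σ N_h = 440. Stratum weights W_h = N_h/N.
x̄_st = (50·14.5 + 260·32.6 + 130·60.9) / 440 = 38.9045

x̄_st ≈ 38.90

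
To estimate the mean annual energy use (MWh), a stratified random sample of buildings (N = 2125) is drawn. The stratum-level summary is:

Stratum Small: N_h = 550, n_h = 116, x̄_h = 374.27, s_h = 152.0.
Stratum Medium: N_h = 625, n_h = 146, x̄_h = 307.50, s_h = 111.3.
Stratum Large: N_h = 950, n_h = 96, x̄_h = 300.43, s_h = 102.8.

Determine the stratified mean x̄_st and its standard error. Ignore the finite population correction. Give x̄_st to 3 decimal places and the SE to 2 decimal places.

x̄_st ≈ 321.621, SE ≈ 6.53

x̄_st = Σ W_h x̄_h = (550·374.27 + 625·307.50 + 950·300.43)/2125 = 321.62094
V̂(x̄_st) = Σ W_h² s_h²/n_h, with W_h = N_h/N and N = 2125:
  stratum Small: (550/2125)²·152.0²/116 = 13.3425
  stratum Medium: (625/2125)²·111.3²/146 = 7.33972
  stratum Large: (950/2125)²·102.8²/96 = 22.0011
V̂(x̄_st) = 42.6833
SE(x̄_st) = √42.6833 = 6.53325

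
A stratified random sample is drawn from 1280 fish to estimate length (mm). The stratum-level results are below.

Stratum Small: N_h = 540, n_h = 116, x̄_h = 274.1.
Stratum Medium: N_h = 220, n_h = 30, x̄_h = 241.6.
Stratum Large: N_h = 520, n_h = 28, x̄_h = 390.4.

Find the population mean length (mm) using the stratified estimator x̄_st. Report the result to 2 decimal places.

N = Σ N_h = 1280. Stratum weights W_h = N_h/N.
x̄_st = (540·274.1 + 220·241.6 + 520·390.4) / 1280 = 315.7609

x̄_st ≈ 315.76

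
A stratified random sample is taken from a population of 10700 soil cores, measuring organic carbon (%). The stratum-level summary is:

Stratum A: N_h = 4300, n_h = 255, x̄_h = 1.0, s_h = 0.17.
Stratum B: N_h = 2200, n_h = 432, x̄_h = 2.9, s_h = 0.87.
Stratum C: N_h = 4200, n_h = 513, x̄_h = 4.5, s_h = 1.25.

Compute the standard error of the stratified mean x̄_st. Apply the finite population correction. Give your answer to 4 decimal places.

SE(x̄_st) ≈ 0.0221

V̂(x̄_st) = Σ W_h² (1 − n_h/N_h) s_h²/n_h, with W_h = N_h/N and N = 10700:
  stratum A: (4300/10700)²·(1 − 255/4300)·0.17²/255 = 1.72178e-05
  stratum B: (2200/10700)²·(1 − 432/2200)·0.87²/432 = 5.9524e-05
  stratum C: (4200/10700)²·(1 − 513/4200)·1.25²/513 = 0.000411962
V̂(x̄_st) = 0.000488704
SE(x̄_st) = √0.000488704 = 0.0221067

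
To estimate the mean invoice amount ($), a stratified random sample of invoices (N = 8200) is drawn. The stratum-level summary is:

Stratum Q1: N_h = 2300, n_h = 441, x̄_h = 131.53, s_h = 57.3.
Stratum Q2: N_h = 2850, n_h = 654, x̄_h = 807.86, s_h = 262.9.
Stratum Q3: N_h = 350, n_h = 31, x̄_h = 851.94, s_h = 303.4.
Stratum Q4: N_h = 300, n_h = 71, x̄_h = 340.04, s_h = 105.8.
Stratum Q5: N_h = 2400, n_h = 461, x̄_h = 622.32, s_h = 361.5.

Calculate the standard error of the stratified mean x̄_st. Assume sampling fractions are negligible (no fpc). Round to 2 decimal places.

V̂(x̄_st) = Σ W_h² s_h²/n_h, with W_h = N_h/N and N = 8200:
  stratum Q1: (2300/8200)²·57.3²/441 = 0.585732
  stratum Q2: (2850/8200)²·262.9²/654 = 12.7663
  stratum Q3: (350/8200)²·303.4²/31 = 5.40976
  stratum Q4: (300/8200)²·105.8²/71 = 0.211022
  stratum Q5: (2400/8200)²·361.5²/461 = 24.2835
V̂(x̄_st) = 43.2563
SE(x̄_st) = √43.2563 = 6.57695

SE(x̄_st) ≈ 6.58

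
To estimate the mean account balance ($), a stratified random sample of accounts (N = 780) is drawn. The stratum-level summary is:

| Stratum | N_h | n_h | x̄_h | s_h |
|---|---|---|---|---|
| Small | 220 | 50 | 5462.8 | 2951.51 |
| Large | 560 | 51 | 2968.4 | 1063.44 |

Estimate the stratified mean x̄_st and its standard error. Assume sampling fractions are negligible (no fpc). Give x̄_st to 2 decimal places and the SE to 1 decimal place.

x̄_st = Σ W_h x̄_h = (220·5462.8 + 560·2968.4)/780 = 3671.94872
V̂(x̄_st) = Σ W_h² s_h²/n_h, with W_h = N_h/N and N = 780:
  stratum Small: (220/780)²·2951.51²/50 = 13860.4
  stratum Large: (560/780)²·1063.44²/51 = 11429.9
V̂(x̄_st) = 25290.3
SE(x̄_st) = √25290.3 = 159.029

x̄_st ≈ 3671.95, SE ≈ 159.0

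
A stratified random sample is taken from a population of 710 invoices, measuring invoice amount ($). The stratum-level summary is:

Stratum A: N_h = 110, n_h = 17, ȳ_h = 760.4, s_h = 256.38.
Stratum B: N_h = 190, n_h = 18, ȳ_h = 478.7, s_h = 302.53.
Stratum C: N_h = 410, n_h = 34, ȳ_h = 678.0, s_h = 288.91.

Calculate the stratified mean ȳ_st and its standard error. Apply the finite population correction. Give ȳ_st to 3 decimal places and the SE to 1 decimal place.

ȳ_st ≈ 637.432, SE ≈ 34.0

ȳ_st = Σ W_h ȳ_h = (110·760.4 + 190·478.7 + 410·678.0)/710 = 637.43239
V̂(ȳ_st) = Σ W_h² (1 − n_h/N_h) s_h²/n_h, with W_h = N_h/N and N = 710:
  stratum A: (110/710)²·(1 − 17/110)·256.38²/17 = 78.4654
  stratum B: (190/710)²·(1 − 18/190)·302.53²/18 = 329.632
  stratum C: (410/710)²·(1 − 34/410)·288.91²/34 = 750.76
V̂(ȳ_st) = 1158.86
SE(ȳ_st) = √1158.86 = 34.042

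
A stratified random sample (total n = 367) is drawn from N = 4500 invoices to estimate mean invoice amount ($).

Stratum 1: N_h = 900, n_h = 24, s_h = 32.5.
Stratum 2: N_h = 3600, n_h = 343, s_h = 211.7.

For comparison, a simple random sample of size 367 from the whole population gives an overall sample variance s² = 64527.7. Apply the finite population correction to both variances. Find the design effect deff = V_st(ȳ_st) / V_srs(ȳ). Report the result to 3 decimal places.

deff ≈ 0.479

V̂(ȳ_st) = Σ W_h² (1 − n_h/N_h) s_h²/n_h, with W_h = N_h/N and N = 4500:
  stratum 1: (900/4500)²·(1 − 24/900)·32.5²/24 = 1.71347
  stratum 2: (3600/4500)²·(1 − 343/3600)·211.7²/343 = 75.6559
V_st = 77.3694
V_srs = (1 − 367/4500)·64527.7/367 = 161.485
deff = V_st / V_srs = 77.3694/161.485 = 0.4791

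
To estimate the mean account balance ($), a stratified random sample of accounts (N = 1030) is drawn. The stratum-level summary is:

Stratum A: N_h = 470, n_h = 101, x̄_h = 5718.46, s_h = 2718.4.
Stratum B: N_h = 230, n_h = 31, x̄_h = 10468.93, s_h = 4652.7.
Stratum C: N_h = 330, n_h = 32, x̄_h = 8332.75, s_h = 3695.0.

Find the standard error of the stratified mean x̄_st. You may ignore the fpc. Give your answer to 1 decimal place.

SE(x̄_st) ≈ 306.3

V̂(x̄_st) = Σ W_h² s_h²/n_h, with W_h = N_h/N and N = 1030:
  stratum A: (470/1030)²·2718.4²/101 = 15234.4
  stratum B: (230/1030)²·4652.7²/31 = 34820.1
  stratum C: (330/1030)²·3695.0²/32 = 43795.8
V̂(x̄_st) = 93850.3
SE(x̄_st) = √93850.3 = 306.35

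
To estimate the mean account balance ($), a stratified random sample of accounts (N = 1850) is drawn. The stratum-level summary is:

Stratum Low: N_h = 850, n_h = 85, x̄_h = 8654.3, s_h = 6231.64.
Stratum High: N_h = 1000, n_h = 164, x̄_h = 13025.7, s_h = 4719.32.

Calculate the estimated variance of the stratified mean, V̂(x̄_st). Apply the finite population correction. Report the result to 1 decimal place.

V̂(x̄_st) = Σ W_h² (1 − n_h/N_h) s_h²/n_h, with W_h = N_h/N and N = 1850:
  stratum Low: (850/1850)²·(1 − 85/850)·6231.64²/85 = 86800.6
  stratum High: (1000/1850)²·(1 − 164/1000)·4719.32²/164 = 33172.5
V̂(x̄_st) = 119973

V̂(x̄_st) ≈ 119973.1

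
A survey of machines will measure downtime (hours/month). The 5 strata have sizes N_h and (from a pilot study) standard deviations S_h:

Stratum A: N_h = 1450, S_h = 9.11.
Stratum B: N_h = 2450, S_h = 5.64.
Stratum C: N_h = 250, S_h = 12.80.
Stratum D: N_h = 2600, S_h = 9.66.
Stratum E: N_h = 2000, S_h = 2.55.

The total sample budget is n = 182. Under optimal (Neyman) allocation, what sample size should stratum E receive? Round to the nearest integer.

15

Neyman allocation: n_h = n · N_h S_h / Σ N_i S_i, with n = 182.
  stratum A: N_h·S_h = 1450·9.11 = 13209.50
  stratum B: N_h·S_h = 2450·5.64 = 13818.00
  stratum C: N_h·S_h = 250·12.80 = 3200.00
  stratum D: N_h·S_h = 2600·9.66 = 25116.00
  stratum E: N_h·S_h = 2000·2.55 = 5100.00
Σ N_h S_h = 60443.50
n for stratum E = 182·5100.00/60443.50 = 15.356 → 15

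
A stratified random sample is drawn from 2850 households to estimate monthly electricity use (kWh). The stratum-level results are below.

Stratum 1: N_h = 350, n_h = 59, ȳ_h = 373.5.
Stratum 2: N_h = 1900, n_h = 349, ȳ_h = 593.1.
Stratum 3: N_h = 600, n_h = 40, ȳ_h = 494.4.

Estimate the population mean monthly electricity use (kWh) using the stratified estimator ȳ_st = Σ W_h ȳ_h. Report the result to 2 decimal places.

N = Σ N_h = 2850. Stratum weights W_h = N_h/N.
ȳ_st = (350·373.5 + 1900·593.1 + 600·494.4) / 2850 = 545.3526

ȳ_st ≈ 545.35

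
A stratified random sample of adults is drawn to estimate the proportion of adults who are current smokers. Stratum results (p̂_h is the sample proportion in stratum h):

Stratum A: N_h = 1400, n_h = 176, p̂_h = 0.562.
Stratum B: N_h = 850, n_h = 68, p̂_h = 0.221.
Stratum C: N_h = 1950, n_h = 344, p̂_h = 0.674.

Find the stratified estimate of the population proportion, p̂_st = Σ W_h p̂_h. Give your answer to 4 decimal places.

N = 4200; stratum weights W_h = N_h/N.
p̂_st = Σ W_h p̂_h = (1400·0.562 + 850·0.221 + 1950·0.674)/4200 = 0.54499

p̂_st ≈ 0.5450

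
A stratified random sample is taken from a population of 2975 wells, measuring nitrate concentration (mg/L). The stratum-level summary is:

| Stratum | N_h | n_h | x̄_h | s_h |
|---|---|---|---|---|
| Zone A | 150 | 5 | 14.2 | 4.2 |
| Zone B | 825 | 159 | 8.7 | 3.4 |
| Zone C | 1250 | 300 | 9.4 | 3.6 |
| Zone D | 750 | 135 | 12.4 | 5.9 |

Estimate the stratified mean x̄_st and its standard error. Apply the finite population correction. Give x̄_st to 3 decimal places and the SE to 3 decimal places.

x̄_st = Σ W_h x̄_h = (150·14.2 + 825·8.7 + 1250·9.4 + 750·12.4)/2975 = 10.20420
V̂(x̄_st) = Σ W_h² (1 − n_h/N_h) s_h²/n_h, with W_h = N_h/N and N = 2975:
  stratum Zone A: (150/2975)²·(1 − 5/150)·4.2²/5 = 0.0086699
  stratum Zone B: (825/2975)²·(1 − 159/825)·3.4²/159 = 0.00451352
  stratum Zone C: (1250/2975)²·(1 − 300/1250)·3.6²/300 = 0.0057962
  stratum Zone D: (750/2975)²·(1 − 135/750)·5.9²/135 = 0.0134379
V̂(x̄_st) = 0.0324176
SE(x̄_st) = √0.0324176 = 0.180049

x̄_st ≈ 10.204, SE ≈ 0.180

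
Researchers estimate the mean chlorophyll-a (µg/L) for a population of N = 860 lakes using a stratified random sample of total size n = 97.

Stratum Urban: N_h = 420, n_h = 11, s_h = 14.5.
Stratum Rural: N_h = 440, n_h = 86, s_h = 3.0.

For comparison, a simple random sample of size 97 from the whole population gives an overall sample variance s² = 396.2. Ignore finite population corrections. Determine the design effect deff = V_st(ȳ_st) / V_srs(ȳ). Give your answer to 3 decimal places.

V̂(ȳ_st) = Σ W_h² s_h²/n_h, with W_h = N_h/N and N = 860:
  stratum Urban: (420/860)²·14.5²/11 = 4.55874
  stratum Rural: (440/860)²·3.0²/86 = 0.0273938
V_st = 4.58614
V_srs = s²/n = 396.2/97 = 4.08454
deff = V_st / V_srs = 4.58614/4.08454 = 1.1228

deff ≈ 1.123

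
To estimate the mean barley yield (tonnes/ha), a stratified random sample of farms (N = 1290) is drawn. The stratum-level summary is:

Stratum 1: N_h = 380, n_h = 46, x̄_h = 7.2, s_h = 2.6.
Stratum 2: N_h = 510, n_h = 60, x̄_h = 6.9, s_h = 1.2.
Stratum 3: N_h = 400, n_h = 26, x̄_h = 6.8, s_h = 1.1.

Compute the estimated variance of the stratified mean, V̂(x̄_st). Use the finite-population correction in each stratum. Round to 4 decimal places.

V̂(x̄_st) = Σ W_h² (1 − n_h/N_h) s_h²/n_h, with W_h = N_h/N and N = 1290:
  stratum 1: (380/1290)²·(1 − 46/380)·2.6²/46 = 0.0112083
  stratum 2: (510/1290)²·(1 − 60/510)·1.2²/60 = 0.0033099
  stratum 3: (400/1290)²·(1 − 26/400)·1.1²/26 = 0.00418374
V̂(x̄_st) = 0.0187019

V̂(x̄_st) ≈ 0.0187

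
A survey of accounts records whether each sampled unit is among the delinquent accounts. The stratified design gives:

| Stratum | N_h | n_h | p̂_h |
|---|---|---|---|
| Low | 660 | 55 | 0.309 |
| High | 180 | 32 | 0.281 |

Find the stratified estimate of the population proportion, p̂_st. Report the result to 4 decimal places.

p̂_st ≈ 0.3030

N = 840; stratum weights W_h = N_h/N.
p̂_st = Σ W_h p̂_h = (660·0.309 + 180·0.281)/840 = 0.30300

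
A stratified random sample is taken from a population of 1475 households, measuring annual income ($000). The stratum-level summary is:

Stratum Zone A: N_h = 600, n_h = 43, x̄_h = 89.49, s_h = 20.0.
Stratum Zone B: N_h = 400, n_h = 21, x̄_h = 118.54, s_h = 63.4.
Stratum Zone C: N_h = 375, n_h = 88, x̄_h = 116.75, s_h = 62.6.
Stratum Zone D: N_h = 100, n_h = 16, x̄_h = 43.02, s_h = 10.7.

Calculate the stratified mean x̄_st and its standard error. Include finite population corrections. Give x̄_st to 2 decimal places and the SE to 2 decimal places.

x̄_st ≈ 101.15, SE ≈ 4.12

x̄_st = Σ W_h x̄_h = (600·89.49 + 400·118.54 + 375·116.75 + 100·43.02)/1475 = 101.14797
V̂(x̄_st) = Σ W_h² (1 − n_h/N_h) s_h²/n_h, with W_h = N_h/N and N = 1475:
  stratum Zone A: (600/1475)²·(1 − 43/600)·20.0²/43 = 1.42894
  stratum Zone B: (400/1475)²·(1 − 21/400)·63.4²/21 = 13.3375
  stratum Zone C: (375/1475)²·(1 − 88/375)·62.6²/88 = 2.2029
  stratum Zone D: (100/1475)²·(1 − 16/100)·10.7²/16 = 0.0276276
V̂(x̄_st) = 16.997
SE(x̄_st) = √16.997 = 4.12274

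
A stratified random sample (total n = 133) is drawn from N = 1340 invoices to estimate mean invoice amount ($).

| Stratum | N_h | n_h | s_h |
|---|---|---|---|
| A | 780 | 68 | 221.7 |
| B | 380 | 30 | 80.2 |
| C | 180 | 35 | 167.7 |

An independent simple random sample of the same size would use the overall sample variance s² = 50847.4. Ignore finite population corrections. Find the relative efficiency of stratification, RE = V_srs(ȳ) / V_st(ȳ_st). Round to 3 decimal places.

RE ≈ 1.382

V̂(ȳ_st) = Σ W_h² s_h²/n_h, with W_h = N_h/N and N = 1340:
  stratum A: (780/1340)²·221.7²/68 = 244.907
  stratum B: (380/1340)²·80.2²/30 = 17.2419
  stratum C: (180/1340)²·167.7²/35 = 14.4988
V_st = 276.648
V_srs = s²/n = 50847.4/133 = 382.311
Relative efficiency = V_srs / V_st = 382.311/276.648 = 1.3819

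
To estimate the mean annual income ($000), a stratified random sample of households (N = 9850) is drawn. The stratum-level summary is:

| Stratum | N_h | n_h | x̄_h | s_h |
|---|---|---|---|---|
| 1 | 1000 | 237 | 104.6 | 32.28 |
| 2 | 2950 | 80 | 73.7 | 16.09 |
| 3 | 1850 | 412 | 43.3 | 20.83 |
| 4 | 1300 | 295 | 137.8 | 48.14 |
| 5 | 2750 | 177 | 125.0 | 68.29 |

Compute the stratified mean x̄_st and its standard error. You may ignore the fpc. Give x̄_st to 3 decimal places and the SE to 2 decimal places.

x̄_st ≈ 93.910, SE ≈ 1.60

x̄_st = Σ W_h x̄_h = (1000·104.6 + 2950·73.7 + 1850·43.3 + 1300·137.8 + 2750·125.0)/9850 = 93.90964
V̂(x̄_st) = Σ W_h² s_h²/n_h, with W_h = N_h/N and N = 9850:
  stratum 1: (1000/9850)²·32.28²/237 = 0.0453154
  stratum 2: (2950/9850)²·16.09²/80 = 0.290264
  stratum 3: (1850/9850)²·20.83²/412 = 0.0371494
  stratum 4: (1300/9850)²·48.14²/295 = 0.136837
  stratum 5: (2750/9850)²·68.29²/177 = 2.05369
V̂(x̄_st) = 2.56325
SE(x̄_st) = √2.56325 = 1.60102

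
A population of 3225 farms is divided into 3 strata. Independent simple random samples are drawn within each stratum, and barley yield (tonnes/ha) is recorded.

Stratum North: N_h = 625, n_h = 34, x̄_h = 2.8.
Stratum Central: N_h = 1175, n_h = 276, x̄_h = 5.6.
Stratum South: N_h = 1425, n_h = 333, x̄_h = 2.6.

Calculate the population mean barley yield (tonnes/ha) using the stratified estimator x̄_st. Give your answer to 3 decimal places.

x̄_st ≈ 3.732

N = Σ N_h = 3225. Stratum weights W_h = N_h/N.
x̄_st = (625·2.8 + 1175·5.6 + 1425·2.6) / 3225 = 3.73178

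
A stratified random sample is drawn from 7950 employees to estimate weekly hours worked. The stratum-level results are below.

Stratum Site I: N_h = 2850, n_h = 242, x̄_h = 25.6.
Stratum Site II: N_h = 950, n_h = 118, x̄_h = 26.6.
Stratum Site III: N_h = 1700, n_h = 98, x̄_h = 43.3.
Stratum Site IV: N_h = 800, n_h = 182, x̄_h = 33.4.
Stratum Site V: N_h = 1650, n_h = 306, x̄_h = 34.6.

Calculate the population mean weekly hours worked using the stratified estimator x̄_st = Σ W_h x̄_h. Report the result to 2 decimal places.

N = Σ N_h = 7950. Stratum weights W_h = N_h/N.
x̄_st = (2850·25.6 + 950·26.6 + 1700·43.3 + 800·33.4 + 1650·34.6) / 7950 = 32.1572

x̄_st ≈ 32.16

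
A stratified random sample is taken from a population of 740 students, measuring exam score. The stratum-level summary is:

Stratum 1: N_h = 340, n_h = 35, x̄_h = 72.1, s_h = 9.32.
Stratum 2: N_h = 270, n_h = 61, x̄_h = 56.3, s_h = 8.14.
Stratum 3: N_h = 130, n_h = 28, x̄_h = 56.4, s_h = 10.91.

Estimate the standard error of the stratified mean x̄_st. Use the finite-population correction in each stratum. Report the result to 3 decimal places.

SE(x̄_st) ≈ 0.828

V̂(x̄_st) = Σ W_h² (1 − n_h/N_h) s_h²/n_h, with W_h = N_h/N and N = 740:
  stratum 1: (340/740)²·(1 − 35/340)·9.32²/35 = 0.46998
  stratum 2: (270/740)²·(1 − 61/270)·8.14²/61 = 0.111935
  stratum 3: (130/740)²·(1 − 28/130)·10.91²/28 = 0.102937
V̂(x̄_st) = 0.684852
SE(x̄_st) = √0.684852 = 0.827558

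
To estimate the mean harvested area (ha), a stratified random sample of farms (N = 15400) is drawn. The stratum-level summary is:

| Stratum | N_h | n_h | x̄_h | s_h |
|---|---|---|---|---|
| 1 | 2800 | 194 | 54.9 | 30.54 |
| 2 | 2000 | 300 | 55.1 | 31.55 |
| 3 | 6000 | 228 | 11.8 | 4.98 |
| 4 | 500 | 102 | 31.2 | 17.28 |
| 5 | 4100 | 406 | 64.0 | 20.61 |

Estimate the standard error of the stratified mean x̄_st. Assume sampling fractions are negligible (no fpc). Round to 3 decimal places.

V̂(x̄_st) = Σ W_h² s_h²/n_h, with W_h = N_h/N and N = 15400:
  stratum 1: (2800/15400)²·30.54²/194 = 0.158932
  stratum 2: (2000/15400)²·31.55²/300 = 0.0559624
  stratum 3: (6000/15400)²·4.98²/228 = 0.0165114
  stratum 4: (500/15400)²·17.28²/102 = 0.00308593
  stratum 5: (4100/15400)²·20.61²/406 = 0.0741577
V̂(x̄_st) = 0.308649
SE(x̄_st) = √0.308649 = 0.555562

SE(x̄_st) ≈ 0.556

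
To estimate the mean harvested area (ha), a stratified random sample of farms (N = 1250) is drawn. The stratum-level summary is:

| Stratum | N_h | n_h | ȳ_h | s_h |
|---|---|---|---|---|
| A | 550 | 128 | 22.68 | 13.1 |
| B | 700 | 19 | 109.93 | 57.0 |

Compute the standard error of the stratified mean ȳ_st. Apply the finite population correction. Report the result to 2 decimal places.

V̂(ȳ_st) = Σ W_h² (1 − n_h/N_h) s_h²/n_h, with W_h = N_h/N and N = 1250:
  stratum A: (550/1250)²·(1 − 128/550)·13.1²/128 = 0.199153
  stratum B: (700/1250)²·(1 − 19/700)·57.0²/19 = 52.17
V̂(ȳ_st) = 52.3692
SE(ȳ_st) = √52.3692 = 7.23666

SE(ȳ_st) ≈ 7.24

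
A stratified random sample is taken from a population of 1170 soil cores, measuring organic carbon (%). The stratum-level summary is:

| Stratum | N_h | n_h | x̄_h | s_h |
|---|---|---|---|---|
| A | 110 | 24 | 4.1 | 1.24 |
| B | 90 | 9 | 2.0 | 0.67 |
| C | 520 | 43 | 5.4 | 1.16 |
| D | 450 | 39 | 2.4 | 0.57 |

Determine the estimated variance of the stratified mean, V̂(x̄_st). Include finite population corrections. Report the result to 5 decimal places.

V̂(x̄_st) = Σ W_h² (1 − n_h/N_h) s_h²/n_h, with W_h = N_h/N and N = 1170:
  stratum A: (110/1170)²·(1 − 24/110)·1.24²/24 = 0.000442743
  stratum B: (90/1170)²·(1 − 9/90)·0.67²/9 = 0.000265621
  stratum C: (520/1170)²·(1 − 43/520)·1.16²/43 = 0.00567019
  stratum D: (450/1170)²·(1 − 39/450)·0.57²/39 = 0.00112556
V̂(x̄_st) = 0.00750411

V̂(x̄_st) ≈ 0.00750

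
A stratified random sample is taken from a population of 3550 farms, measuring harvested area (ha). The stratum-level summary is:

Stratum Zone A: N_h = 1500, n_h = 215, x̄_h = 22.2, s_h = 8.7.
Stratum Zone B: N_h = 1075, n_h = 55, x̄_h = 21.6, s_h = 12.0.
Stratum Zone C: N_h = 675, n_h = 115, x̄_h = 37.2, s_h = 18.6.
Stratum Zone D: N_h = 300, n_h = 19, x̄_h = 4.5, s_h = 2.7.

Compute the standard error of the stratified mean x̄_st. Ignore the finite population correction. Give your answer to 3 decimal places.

SE(x̄_st) ≈ 0.644

V̂(x̄_st) = Σ W_h² s_h²/n_h, with W_h = N_h/N and N = 3550:
  stratum Zone A: (1500/3550)²·8.7²/215 = 0.062853
  stratum Zone B: (1075/3550)²·12.0²/55 = 0.240082
  stratum Zone C: (675/3550)²·18.6²/115 = 0.108762
  stratum Zone D: (300/3550)²·2.7²/19 = 0.00274006
V̂(x̄_st) = 0.414438
SE(x̄_st) = √0.414438 = 0.643768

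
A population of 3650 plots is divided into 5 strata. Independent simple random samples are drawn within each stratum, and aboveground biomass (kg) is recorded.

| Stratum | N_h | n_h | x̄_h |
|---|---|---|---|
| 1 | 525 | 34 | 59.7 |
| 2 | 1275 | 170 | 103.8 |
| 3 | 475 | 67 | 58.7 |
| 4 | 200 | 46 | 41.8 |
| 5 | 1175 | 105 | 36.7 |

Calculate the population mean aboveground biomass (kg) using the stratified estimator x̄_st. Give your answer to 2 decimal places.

N = Σ N_h = 3650. Stratum weights W_h = N_h/N.
x̄_st = (525·59.7 + 1275·103.8 + 475·58.7 + 200·41.8 + 1175·36.7) / 3650 = 66.5897

x̄_st ≈ 66.59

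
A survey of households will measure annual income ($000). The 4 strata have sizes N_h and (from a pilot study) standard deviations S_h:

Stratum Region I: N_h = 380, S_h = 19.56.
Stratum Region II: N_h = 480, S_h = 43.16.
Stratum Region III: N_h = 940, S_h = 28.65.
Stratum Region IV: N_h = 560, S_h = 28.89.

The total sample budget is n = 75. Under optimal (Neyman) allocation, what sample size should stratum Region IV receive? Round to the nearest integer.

17

Neyman allocation: n_h = n · N_h S_h / Σ N_i S_i, with n = 75.
  stratum Region I: N_h·S_h = 380·19.56 = 7432.80
  stratum Region II: N_h·S_h = 480·43.16 = 20716.80
  stratum Region III: N_h·S_h = 940·28.65 = 26931.00
  stratum Region IV: N_h·S_h = 560·28.89 = 16178.40
Σ N_h S_h = 71259.00
n for stratum Region IV = 75·16178.40/71259.00 = 17.028 → 17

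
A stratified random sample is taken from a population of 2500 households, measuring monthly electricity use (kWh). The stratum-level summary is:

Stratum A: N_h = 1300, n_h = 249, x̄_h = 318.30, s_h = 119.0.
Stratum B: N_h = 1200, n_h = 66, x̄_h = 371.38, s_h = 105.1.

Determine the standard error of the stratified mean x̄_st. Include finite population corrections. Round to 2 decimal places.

SE(x̄_st) ≈ 6.99

V̂(x̄_st) = Σ W_h² (1 − n_h/N_h) s_h²/n_h, with W_h = N_h/N and N = 2500:
  stratum A: (1300/2500)²·(1 − 249/1300)·119.0²/249 = 12.4326
  stratum B: (1200/2500)²·(1 − 66/1200)·105.1²/66 = 36.4398
V̂(x̄_st) = 48.8723
SE(x̄_st) = √48.8723 = 6.99088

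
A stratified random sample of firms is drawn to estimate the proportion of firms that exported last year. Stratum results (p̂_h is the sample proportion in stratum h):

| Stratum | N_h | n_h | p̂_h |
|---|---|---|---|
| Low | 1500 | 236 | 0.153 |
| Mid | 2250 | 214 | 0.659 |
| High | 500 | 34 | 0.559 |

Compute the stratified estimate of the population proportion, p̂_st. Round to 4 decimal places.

p̂_st ≈ 0.4686

N = 4250; stratum weights W_h = N_h/N.
p̂_st = Σ W_h p̂_h = (1500·0.153 + 2250·0.659 + 500·0.559)/4250 = 0.46865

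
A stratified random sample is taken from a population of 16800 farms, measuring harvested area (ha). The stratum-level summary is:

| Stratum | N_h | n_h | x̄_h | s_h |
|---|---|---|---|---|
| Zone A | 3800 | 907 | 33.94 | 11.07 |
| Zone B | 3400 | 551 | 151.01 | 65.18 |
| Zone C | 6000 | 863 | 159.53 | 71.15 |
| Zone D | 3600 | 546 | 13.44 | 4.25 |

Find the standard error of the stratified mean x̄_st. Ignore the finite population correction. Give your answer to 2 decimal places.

SE(x̄_st) ≈ 1.04

V̂(x̄_st) = Σ W_h² s_h²/n_h, with W_h = N_h/N and N = 16800:
  stratum Zone A: (3800/16800)²·11.07²/907 = 0.00691252
  stratum Zone B: (3400/16800)²·65.18²/551 = 0.315803
  stratum Zone C: (6000/16800)²·71.15²/863 = 0.748209
  stratum Zone D: (3600/16800)²·4.25²/546 = 0.00151905
V̂(x̄_st) = 1.07244
SE(x̄_st) = √1.07244 = 1.03559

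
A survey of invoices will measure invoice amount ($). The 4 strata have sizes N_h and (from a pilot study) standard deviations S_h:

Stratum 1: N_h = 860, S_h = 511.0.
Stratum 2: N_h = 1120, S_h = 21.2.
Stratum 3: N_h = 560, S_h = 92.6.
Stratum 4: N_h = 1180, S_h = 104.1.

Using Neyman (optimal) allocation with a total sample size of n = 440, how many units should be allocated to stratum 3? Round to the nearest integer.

36

Neyman allocation: n_h = n · N_h S_h / Σ N_i S_i, with n = 440.
  stratum 1: N_h·S_h = 860·511.0 = 439460.00
  stratum 2: N_h·S_h = 1120·21.2 = 23744.00
  stratum 3: N_h·S_h = 560·92.6 = 51856.00
  stratum 4: N_h·S_h = 1180·104.1 = 122838.00
Σ N_h S_h = 637898.00
n for stratum 3 = 440·51856.00/637898.00 = 35.768 → 36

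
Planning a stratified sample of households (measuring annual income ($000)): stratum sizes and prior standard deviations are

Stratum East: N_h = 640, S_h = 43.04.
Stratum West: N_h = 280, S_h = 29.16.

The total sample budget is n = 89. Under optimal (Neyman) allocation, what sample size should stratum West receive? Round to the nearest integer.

20

Neyman allocation: n_h = n · N_h S_h / Σ N_i S_i, with n = 89.
  stratum East: N_h·S_h = 640·43.04 = 27545.60
  stratum West: N_h·S_h = 280·29.16 = 8164.80
Σ N_h S_h = 35710.40
n for stratum West = 89·8164.80/35710.40 = 20.349 → 20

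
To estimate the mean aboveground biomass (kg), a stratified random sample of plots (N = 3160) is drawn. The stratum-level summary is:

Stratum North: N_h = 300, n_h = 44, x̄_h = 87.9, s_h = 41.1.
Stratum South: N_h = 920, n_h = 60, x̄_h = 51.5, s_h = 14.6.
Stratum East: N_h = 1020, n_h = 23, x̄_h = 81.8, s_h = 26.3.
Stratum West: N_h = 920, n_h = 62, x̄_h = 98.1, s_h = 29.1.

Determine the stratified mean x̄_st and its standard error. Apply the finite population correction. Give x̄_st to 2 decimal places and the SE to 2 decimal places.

x̄_st ≈ 78.30, SE ≈ 2.17

x̄_st = Σ W_h x̄_h = (300·87.9 + 920·51.5 + 1020·81.8 + 920·98.1)/3160 = 78.30316
V̂(x̄_st) = Σ W_h² (1 − n_h/N_h) s_h²/n_h, with W_h = N_h/N and N = 3160:
  stratum North: (300/3160)²·(1 − 44/300)·41.1²/44 = 0.295269
  stratum South: (920/3160)²·(1 − 60/920)·14.6²/60 = 0.281492
  stratum East: (1020/3160)²·(1 − 23/1020)·26.3²/23 = 3.0627
  stratum West: (920/3160)²·(1 − 62/920)·29.1²/62 = 1.07968
V̂(x̄_st) = 4.71914
SE(x̄_st) = √4.71914 = 2.17236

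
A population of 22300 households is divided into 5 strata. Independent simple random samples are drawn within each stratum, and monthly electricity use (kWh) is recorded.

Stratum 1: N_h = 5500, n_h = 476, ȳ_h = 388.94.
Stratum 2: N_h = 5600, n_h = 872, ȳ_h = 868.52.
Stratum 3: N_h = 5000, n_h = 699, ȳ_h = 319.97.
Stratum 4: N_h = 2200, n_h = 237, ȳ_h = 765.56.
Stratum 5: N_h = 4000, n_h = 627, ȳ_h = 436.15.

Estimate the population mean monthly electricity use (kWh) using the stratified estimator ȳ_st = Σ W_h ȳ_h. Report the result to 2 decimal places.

ȳ_st ≈ 539.53

N = Σ N_h = 22300. Stratum weights W_h = N_h/N.
ȳ_st = (5500·388.94 + 5600·868.52 + 5000·319.97 + 2200·765.56 + 4000·436.15) / 22300 = 539.5320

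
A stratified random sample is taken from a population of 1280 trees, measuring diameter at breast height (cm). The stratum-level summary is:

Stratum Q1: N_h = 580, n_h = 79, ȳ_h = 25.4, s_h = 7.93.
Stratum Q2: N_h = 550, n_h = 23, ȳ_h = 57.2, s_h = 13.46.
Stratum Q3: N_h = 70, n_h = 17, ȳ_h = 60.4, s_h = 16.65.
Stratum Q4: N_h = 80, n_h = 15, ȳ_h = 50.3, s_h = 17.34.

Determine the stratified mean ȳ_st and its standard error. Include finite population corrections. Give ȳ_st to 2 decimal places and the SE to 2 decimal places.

ȳ_st ≈ 42.53, SE ≈ 1.28

ȳ_st = Σ W_h ȳ_h = (580·25.4 + 550·57.2 + 70·60.4 + 80·50.3)/1280 = 42.53437
V̂(ȳ_st) = Σ W_h² (1 − n_h/N_h) s_h²/n_h, with W_h = N_h/N and N = 1280:
  stratum Q1: (580/1280)²·(1 − 79/580)·7.93²/79 = 0.141177
  stratum Q2: (550/1280)²·(1 − 23/550)·13.46²/23 = 1.39353
  stratum Q3: (70/1280)²·(1 − 17/70)·16.65²/17 = 0.0369261
  stratum Q4: (80/1280)²·(1 − 15/80)·17.34²/15 = 0.0636195
V̂(ȳ_st) = 1.63525
SE(ȳ_st) = √1.63525 = 1.27877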